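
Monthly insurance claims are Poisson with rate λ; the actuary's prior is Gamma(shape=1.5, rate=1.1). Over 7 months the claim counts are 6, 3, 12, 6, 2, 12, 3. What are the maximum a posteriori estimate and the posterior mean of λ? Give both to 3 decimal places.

MAP = 5.494, posterior mean = 5.617

Σ counts = 44. Posterior: Gamma(shape = 1.5+44 = 45.5, rate = 1.1+7 = 8.1).
Mode = (α−1)/β = 44.5/8.1 = 5.494.
Mean = α/β = 45.5/8.1 = 5.617.
Right-skewed posterior ⇒ mode < mean.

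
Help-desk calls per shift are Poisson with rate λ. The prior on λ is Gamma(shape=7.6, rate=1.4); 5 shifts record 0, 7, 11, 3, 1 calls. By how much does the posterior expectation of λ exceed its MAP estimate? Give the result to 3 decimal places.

0.156

Σ counts = 22. Posterior: Gamma(shape = 7.6+22 = 29.6, rate = 1.4+5 = 6.4).
Mode = (α−1)/β = 28.6/6.4 = 4.469.
Mean = α/β = 29.6/6.4 = 4.625.
Difference = 4.625 − 4.469 = 0.156.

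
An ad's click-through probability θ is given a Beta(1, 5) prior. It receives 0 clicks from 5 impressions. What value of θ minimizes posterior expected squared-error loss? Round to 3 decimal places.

0.091

Posterior: Beta(1+0, 5+5) = Beta(1, 10).
Since α = 1 ≤ 1 and β > 1, the Beta density is monotone decreasing on [0,1]; the mode is at 0.
Mean = 1/(1+10) = 0.091.
Squared-error loss ⇒ the optimal estimator is the posterior mean.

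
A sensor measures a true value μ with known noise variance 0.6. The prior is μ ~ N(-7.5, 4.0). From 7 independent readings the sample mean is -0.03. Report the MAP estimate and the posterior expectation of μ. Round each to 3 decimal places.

MAP: -0.187. Posterior mean: -0.187.

Posterior for μ is Normal. Precision-weighted mean: (1/4.0·-7.5 + 7/0.6·-0.03) / (1/4.0 + 7/0.6) = -0.187.
A Normal posterior is symmetric, so mode = mean.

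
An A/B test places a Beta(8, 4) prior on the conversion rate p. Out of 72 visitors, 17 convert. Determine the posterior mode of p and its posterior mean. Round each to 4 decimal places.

Posterior: Beta(8+17, 4+55) = Beta(25, 59).
Mode = (25−1)/(25+59−2) = 24/82 = 0.2927.
Mean = 25/(25+59) = 25/84 = 0.2976.
Right-skewed posterior ⇒ mode < mean.

MAP = 0.2927, posterior mean = 0.2976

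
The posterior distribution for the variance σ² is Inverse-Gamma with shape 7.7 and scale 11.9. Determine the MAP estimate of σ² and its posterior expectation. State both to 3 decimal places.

Mode = β/(α+1) = 11.9/8.7 = 1.368.
Mean = β/(α−1) = 11.9/6.7 = 1.776.
The posterior is right-skewed, so the mean exceeds the mode.

MAP: 1.368. Posterior mean: 1.776.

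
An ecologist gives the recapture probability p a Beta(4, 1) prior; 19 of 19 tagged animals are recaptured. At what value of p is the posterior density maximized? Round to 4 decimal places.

Posterior: Beta(4+19, 1+0) = Beta(23, 1).
Since β = 1 ≤ 1 and α > 1, the Beta density is monotone increasing on [0,1]; the mode is at 1.
Mean = 23/(23+1) = 0.9583.
This is the posterior mode — the MAP estimate.

1.0000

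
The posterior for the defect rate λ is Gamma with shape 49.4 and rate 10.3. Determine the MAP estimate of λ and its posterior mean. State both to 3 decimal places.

Mode = (α−1)/β = 48.4/10.3 = 4.699.
Mean = α/β = 49.4/10.3 = 4.796.

MAP: 4.699. Posterior mean: 4.796.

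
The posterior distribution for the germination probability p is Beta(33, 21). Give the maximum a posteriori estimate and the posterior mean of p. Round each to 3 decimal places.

MAP: 0.615. Posterior mean: 0.611.

Mode = (33−1)/(33+21−2) = 32/52 = 0.615.
Mean = 33/(33+21) = 33/54 = 0.611.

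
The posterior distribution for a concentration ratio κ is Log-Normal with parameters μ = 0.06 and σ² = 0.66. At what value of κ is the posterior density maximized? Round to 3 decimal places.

0.549

Mode = exp(μ − σ²) = exp(-0.60) = 0.549.
Mean = exp(μ + σ²/2) = exp(0.390) = 1.477.
This is the posterior mode — the MAP estimate.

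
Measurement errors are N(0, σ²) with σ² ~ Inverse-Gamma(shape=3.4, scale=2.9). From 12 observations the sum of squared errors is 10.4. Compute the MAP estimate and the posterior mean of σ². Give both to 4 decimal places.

MAP: 0.7788. Posterior mean: 0.9643.

Posterior: Inverse-Gamma(shape = 3.4+12/2 = 9.4, scale = 2.9+10.4/2 = 8.1).
Mode = β/(α+1) = 8.1/10.4 = 0.7788.
Mean = β/(α−1) = 8.1/8.4 = 0.9643.
The mean is pulled above the mode by the posterior's right skew.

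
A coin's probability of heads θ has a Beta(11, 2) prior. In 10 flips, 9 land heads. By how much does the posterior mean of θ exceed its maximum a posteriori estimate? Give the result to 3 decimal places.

Posterior: Beta(11+9, 2+1) = Beta(20, 3).
Mode = (20−1)/(20+3−2) = 19/21 = 0.905.
Mean = 20/(20+3) = 20/23 = 0.870.
Difference = 0.870 − 0.905 = -0.035.
The posterior is left-skewed, so the mode exceeds the mean.

-0.035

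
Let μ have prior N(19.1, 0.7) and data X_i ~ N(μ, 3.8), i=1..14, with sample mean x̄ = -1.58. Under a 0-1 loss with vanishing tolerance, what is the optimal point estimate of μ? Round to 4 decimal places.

Posterior for μ is Normal. Precision-weighted mean: (1/0.7·19.1 + 14/3.8·-1.58) / (1/0.7 + 14/3.8) = 4.1982.
A Normal posterior is symmetric, so mode = mean.
This is the posterior mode — the MAP estimate.

4.1982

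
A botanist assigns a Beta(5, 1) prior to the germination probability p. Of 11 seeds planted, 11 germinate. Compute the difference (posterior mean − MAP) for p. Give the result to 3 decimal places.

-0.059

Posterior: Beta(5+11, 1+0) = Beta(16, 1).
Since β = 1 ≤ 1 and α > 1, the Beta density is monotone increasing on [0,1]; the mode is at 1.
Mean = 16/(16+1) = 0.941.
Difference = 0.941 − 1.000 = -0.059.
Left-skewed posterior ⇒ mean < mode.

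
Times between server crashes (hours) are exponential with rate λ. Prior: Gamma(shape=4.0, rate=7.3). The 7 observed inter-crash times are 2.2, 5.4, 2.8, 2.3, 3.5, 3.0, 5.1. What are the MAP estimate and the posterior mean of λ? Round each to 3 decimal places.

Σ times = 24.3. Posterior: Gamma(shape = 4.0+7 = 11.0, rate = 7.3+24.3 = 31.6).
Mode = (α−1)/β = 10.0/31.6 = 0.316.
Mean = α/β = 11.0/31.6 = 0.348.
The posterior is right-skewed, so the mean exceeds the mode.

MAP = 0.316, posterior mean = 0.348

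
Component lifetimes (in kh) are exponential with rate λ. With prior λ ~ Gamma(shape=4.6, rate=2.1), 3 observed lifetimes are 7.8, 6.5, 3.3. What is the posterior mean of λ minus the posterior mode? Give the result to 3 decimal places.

Σ times = 17.6. Posterior: Gamma(shape = 4.6+3 = 7.6, rate = 2.1+17.6 = 19.7).
Mode = (α−1)/β = 6.6/19.7 = 0.335.
Mean = α/β = 7.6/19.7 = 0.386.
Difference = 0.386 − 0.335 = 0.051.

0.051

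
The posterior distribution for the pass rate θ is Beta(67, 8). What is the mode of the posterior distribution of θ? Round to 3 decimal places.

Mode = (67−1)/(67+8−2) = 66/73 = 0.904.
Mean = 67/(67+8) = 67/75 = 0.893.
This is the posterior mode — the MAP estimate.

0.904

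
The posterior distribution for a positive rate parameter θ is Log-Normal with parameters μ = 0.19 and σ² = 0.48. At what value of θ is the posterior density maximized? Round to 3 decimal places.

Mode = exp(μ − σ²) = exp(-0.29) = 0.748.
Mean = exp(μ + σ²/2) = exp(0.430) = 1.537.
This is the posterior mode — the MAP estimate.

0.748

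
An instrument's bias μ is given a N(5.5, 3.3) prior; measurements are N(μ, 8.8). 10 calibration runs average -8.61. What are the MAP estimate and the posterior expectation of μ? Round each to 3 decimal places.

μ_MAP = -5.639, E[μ|data] = -5.639

Posterior for μ is Normal. Precision-weighted mean: (1/3.3·5.5 + 10/8.8·-8.61) / (1/3.3 + 10/8.8) = -5.639.
A Normal posterior is symmetric, so mode = mean.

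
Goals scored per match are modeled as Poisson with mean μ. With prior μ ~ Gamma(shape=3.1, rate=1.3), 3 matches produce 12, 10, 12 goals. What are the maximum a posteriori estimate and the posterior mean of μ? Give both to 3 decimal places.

maximum a posteriori estimate = 8.395, posterior mean = 8.628

Σ counts = 34. Posterior: Gamma(shape = 3.1+34 = 37.1, rate = 1.3+3 = 4.3).
Mode = (α−1)/β = 36.1/4.3 = 8.395.
Mean = α/β = 37.1/4.3 = 8.628.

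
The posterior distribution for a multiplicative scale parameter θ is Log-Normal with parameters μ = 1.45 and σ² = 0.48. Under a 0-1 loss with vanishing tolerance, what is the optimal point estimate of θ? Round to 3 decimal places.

2.638

Mode = exp(μ − σ²) = exp(0.97) = 2.638.
Mean = exp(μ + σ²/2) = exp(1.690) = 5.419.
This is the posterior mode — the MAP estimate.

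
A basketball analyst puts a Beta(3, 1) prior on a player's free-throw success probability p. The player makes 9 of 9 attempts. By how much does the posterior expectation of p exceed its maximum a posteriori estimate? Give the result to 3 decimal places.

-0.077

Posterior: Beta(3+9, 1+0) = Beta(12, 1).
Since β = 1 ≤ 1 and α > 1, the Beta density is monotone increasing on [0,1]; the mode is at 1.
Mean = 12/(12+1) = 0.923.
Difference = 0.923 − 1.000 = -0.077.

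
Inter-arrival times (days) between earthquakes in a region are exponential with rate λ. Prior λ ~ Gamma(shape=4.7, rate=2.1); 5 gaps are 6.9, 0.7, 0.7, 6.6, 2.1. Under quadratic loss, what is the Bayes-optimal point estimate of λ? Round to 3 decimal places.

Σ times = 17.0. Posterior: Gamma(shape = 4.7+5 = 9.7, rate = 2.1+17.0 = 19.1).
Mode = (α−1)/β = 8.7/19.1 = 0.455.
Mean = α/β = 9.7/19.1 = 0.508.
Quadratic loss ⇒ the optimal estimator is the posterior mean.

0.508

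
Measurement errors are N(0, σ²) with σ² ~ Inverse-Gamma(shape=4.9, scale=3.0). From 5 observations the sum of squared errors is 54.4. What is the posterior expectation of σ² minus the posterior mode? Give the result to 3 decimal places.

Posterior: Inverse-Gamma(shape = 4.9+5/2 = 7.4, scale = 3.0+54.4/2 = 30.2).
Mode = β/(α+1) = 30.2/8.4 = 3.595.
Mean = β/(α−1) = 30.2/6.4 = 4.719.
Difference = 4.719 − 3.595 = 1.124.
The posterior is right-skewed, so the mean exceeds the mode.

1.124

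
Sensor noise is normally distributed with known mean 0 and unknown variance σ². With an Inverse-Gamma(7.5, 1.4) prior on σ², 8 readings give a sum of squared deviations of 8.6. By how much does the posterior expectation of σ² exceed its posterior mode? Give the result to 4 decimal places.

Posterior: Inverse-Gamma(shape = 7.5+8/2 = 11.5, scale = 1.4+8.6/2 = 5.7).
Mode = β/(α+1) = 5.7/12.5 = 0.4560.
Mean = β/(α−1) = 5.7/10.5 = 0.5429.
Difference = 0.5429 − 0.4560 = 0.0869.

0.0869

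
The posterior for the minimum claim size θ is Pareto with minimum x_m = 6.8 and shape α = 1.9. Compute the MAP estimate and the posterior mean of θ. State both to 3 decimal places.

The Pareto density is strictly decreasing on [x_m, ∞), so the mode is x_m = 6.800.
Mean = α·x_m/(α−1) = 1.9·6.8/0.9 = 14.356.
The posterior is right-skewed, so the mean exceeds the mode.

MAP estimate = 6.800, posterior mean = 14.356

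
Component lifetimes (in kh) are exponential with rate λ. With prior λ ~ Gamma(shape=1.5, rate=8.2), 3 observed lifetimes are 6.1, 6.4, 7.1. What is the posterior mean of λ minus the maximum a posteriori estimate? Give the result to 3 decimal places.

Σ times = 19.6. Posterior: Gamma(shape = 1.5+3 = 4.5, rate = 8.2+19.6 = 27.8).
Mode = (α−1)/β = 3.5/27.8 = 0.126.
Mean = α/β = 4.5/27.8 = 0.162.
Difference = 0.162 − 0.126 = 0.036.

0.036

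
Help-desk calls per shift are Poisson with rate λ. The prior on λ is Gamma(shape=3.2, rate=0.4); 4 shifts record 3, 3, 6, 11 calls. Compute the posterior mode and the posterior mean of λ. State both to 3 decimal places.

Σ counts = 23. Posterior: Gamma(shape = 3.2+23 = 26.2, rate = 0.4+4 = 4.4).
Mode = (α−1)/β = 25.2/4.4 = 5.727.
Mean = α/β = 26.2/4.4 = 5.955.

λ_MAP = 5.727, E[λ|data] = 5.955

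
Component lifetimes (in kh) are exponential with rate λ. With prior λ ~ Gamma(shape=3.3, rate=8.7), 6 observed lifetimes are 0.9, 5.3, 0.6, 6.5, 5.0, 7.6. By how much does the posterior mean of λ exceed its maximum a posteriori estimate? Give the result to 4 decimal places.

0.0289

Σ times = 25.9. Posterior: Gamma(shape = 3.3+6 = 9.3, rate = 8.7+25.9 = 34.6).
Mode = (α−1)/β = 8.3/34.6 = 0.2399.
Mean = α/β = 9.3/34.6 = 0.2688.
Difference = 0.2688 − 0.2399 = 0.0289.
Right-skewed posterior ⇒ mode < mean.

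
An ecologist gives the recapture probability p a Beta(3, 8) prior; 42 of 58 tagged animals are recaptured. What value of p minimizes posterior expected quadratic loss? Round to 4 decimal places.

Posterior: Beta(3+42, 8+16) = Beta(45, 24).
Mode = (45−1)/(45+24−2) = 44/67 = 0.6567.
Mean = 45/(45+24) = 45/69 = 0.6522.
Quadratic loss ⇒ the optimal estimator is the posterior mean.

0.6522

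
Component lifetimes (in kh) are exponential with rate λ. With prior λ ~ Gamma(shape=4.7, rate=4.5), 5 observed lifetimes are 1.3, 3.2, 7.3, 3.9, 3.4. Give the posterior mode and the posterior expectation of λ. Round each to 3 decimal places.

posterior mode = 0.369, posterior expectation = 0.411

Σ times = 19.1. Posterior: Gamma(shape = 4.7+5 = 9.7, rate = 4.5+19.1 = 23.6).
Mode = (α−1)/β = 8.7/23.6 = 0.369.
Mean = α/β = 9.7/23.6 = 0.411.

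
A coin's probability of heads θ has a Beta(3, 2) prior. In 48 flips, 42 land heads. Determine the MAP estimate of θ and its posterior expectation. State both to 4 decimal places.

Posterior: Beta(3+42, 2+6) = Beta(45, 8).
Mode = (45−1)/(45+8−2) = 44/51 = 0.8627.
Mean = 45/(45+8) = 45/53 = 0.8491.
The posterior is left-skewed, so the mode exceeds the mean.

MAP = 0.8627, posterior mean = 0.8491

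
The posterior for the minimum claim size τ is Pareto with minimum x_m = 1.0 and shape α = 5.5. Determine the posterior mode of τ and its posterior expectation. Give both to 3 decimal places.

MAP: 1.000. Posterior mean: 1.222.

The Pareto density is strictly decreasing on [x_m, ∞), so the mode is x_m = 1.000.
Mean = α·x_m/(α−1) = 5.5·1.0/4.5 = 1.222.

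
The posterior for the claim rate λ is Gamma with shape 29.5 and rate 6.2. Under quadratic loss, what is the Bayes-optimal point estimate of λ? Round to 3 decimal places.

4.758

Mode = (α−1)/β = 28.5/6.2 = 4.597.
Mean = α/β = 29.5/6.2 = 4.758.
Quadratic loss ⇒ the optimal estimator is the posterior mean.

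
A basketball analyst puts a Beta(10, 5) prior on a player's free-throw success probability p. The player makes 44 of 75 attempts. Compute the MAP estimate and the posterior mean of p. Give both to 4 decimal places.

MAP = 0.6023; posterior mean = 0.6000

Posterior: Beta(10+44, 5+31) = Beta(54, 36).
Mode = (54−1)/(54+36−2) = 53/88 = 0.6023.
Mean = 54/(54+36) = 54/90 = 0.6000.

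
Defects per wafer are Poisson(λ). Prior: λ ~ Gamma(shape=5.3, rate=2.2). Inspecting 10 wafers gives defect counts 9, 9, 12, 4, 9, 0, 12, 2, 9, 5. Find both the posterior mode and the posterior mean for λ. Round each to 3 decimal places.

Σ counts = 71. Posterior: Gamma(shape = 5.3+71 = 76.3, rate = 2.2+10 = 12.2).
Mode = (α−1)/β = 75.3/12.2 = 6.172.
Mean = α/β = 76.3/12.2 = 6.254.

MAP: 6.172. Posterior mean: 6.254.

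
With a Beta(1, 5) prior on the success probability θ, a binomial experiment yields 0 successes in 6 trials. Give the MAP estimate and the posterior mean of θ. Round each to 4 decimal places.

MAP = 0.0000; posterior mean = 0.0833

Posterior: Beta(1+0, 5+6) = Beta(1, 11).
Since α = 1 ≤ 1 and β > 1, the Beta density is monotone decreasing on [0,1]; the mode is at 0.
Mean = 1/(1+11) = 0.0833.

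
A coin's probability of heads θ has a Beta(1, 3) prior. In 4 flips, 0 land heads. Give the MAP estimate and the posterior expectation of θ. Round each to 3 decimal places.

Posterior: Beta(1+0, 3+4) = Beta(1, 7).
Since α = 1 ≤ 1 and β > 1, the Beta density is monotone decreasing on [0,1]; the mode is at 0.
Mean = 1/(1+7) = 0.125.
Right-skewed posterior ⇒ mode < mean.

MAP = 0.000, posterior mean = 0.125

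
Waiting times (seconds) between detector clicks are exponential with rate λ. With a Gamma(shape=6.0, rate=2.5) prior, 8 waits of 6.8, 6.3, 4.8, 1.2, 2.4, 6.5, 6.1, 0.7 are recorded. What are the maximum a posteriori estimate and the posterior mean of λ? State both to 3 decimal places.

Σ times = 34.8. Posterior: Gamma(shape = 6.0+8 = 14.0, rate = 2.5+34.8 = 37.3).
Mode = (α−1)/β = 13.0/37.3 = 0.349.
Mean = α/β = 14.0/37.3 = 0.375.

MAP = 0.349; posterior mean = 0.375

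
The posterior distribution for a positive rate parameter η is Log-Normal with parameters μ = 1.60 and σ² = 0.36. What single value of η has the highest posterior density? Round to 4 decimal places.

3.4556

Mode = exp(μ − σ²) = exp(1.24) = 3.4556.
Mean = exp(μ + σ²/2) = exp(1.780) = 5.9299.
This is the posterior mode — the MAP estimate.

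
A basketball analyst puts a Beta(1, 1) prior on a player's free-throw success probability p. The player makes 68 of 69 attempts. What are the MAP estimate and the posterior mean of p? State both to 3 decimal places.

Posterior: Beta(1+68, 1+1) = Beta(69, 2).
Mode = (69−1)/(69+2−2) = 68/69 = 0.986.
Mean = 69/(69+2) = 69/71 = 0.972.

MAP = 0.986, posterior mean = 0.972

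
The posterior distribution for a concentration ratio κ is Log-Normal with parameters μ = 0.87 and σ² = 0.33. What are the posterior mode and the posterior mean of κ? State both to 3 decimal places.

MAP: 1.716. Posterior mean: 2.815.

Mode = exp(μ − σ²) = exp(0.54) = 1.716.
Mean = exp(μ + σ²/2) = exp(1.035) = 2.815.
Right-skewed posterior ⇒ mode < mean.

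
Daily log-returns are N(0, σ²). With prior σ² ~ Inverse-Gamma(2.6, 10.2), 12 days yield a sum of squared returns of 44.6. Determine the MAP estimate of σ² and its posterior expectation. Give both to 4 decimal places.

Posterior: Inverse-Gamma(shape = 2.6+12/2 = 8.6, scale = 10.2+44.6/2 = 32.5).
Mode = β/(α+1) = 32.5/9.6 = 3.3854.
Mean = β/(α−1) = 32.5/7.6 = 4.2763.

MAP = 3.3854, posterior mean = 4.2763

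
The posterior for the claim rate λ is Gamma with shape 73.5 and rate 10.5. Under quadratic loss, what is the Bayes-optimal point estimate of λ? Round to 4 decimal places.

7.0000

Mode = (α−1)/β = 72.5/10.5 = 6.9048.
Mean = α/β = 73.5/10.5 = 7.0000.
Quadratic loss ⇒ the optimal estimator is the posterior mean.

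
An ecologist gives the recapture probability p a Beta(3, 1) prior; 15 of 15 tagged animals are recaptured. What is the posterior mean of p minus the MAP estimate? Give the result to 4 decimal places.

Posterior: Beta(3+15, 1+0) = Beta(18, 1).
Since β = 1 ≤ 1 and α > 1, the Beta density is monotone increasing on [0,1]; the mode is at 1.
Mean = 18/(18+1) = 0.9474.
Difference = 0.9474 − 1.0000 = -0.0526.

-0.0526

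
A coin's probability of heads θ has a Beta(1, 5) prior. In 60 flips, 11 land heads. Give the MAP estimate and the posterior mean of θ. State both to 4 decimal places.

MAP: 0.1719. Posterior mean: 0.1818.

Posterior: Beta(1+11, 5+49) = Beta(12, 54).
Mode = (12−1)/(12+54−2) = 11/64 = 0.1719.
Mean = 12/(12+54) = 12/66 = 0.1818.
Right-skewed posterior ⇒ mode < mean.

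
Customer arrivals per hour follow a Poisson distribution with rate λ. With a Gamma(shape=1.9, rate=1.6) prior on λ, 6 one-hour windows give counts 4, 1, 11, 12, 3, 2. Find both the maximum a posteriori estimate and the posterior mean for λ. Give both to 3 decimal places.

Σ counts = 33. Posterior: Gamma(shape = 1.9+33 = 34.9, rate = 1.6+6 = 7.6).
Mode = (α−1)/β = 33.9/7.6 = 4.461.
Mean = α/β = 34.9/7.6 = 4.592.

λ_MAP = 4.461, E[λ|data] = 4.592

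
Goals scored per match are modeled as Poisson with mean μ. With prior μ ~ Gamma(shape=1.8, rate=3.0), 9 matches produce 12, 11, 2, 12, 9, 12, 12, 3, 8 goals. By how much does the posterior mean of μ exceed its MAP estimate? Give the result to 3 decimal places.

0.083

Σ counts = 81. Posterior: Gamma(shape = 1.8+81 = 82.8, rate = 3.0+9 = 12.0).
Mode = (α−1)/β = 81.8/12.0 = 6.817.
Mean = α/β = 82.8/12.0 = 6.900.
Difference = 6.900 − 6.817 = 0.083.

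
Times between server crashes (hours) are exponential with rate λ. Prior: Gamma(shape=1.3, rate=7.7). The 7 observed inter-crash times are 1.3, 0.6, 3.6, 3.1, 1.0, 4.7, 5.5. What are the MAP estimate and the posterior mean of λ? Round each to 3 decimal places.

Σ times = 19.8. Posterior: Gamma(shape = 1.3+7 = 8.3, rate = 7.7+19.8 = 27.5).
Mode = (α−1)/β = 7.3/27.5 = 0.265.
Mean = α/β = 8.3/27.5 = 0.302.

λ_MAP = 0.265, E[λ|data] = 0.302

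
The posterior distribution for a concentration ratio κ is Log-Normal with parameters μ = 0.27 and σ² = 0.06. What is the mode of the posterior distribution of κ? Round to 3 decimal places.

1.234

Mode = exp(μ − σ²) = exp(0.21) = 1.234.
Mean = exp(μ + σ²/2) = exp(0.300) = 1.350.
This is the posterior mode — the MAP estimate.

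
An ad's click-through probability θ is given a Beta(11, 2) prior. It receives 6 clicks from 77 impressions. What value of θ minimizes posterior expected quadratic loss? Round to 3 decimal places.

Posterior: Beta(11+6, 2+71) = Beta(17, 73).
Mode = (17−1)/(17+73−2) = 16/88 = 0.182.
Mean = 17/(17+73) = 17/90 = 0.189.
Quadratic loss ⇒ the optimal estimator is the posterior mean.

0.189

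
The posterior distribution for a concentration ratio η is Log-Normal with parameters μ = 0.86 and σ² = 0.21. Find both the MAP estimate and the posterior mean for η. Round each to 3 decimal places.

MAP = 1.916, posterior mean = 2.625

Mode = exp(μ − σ²) = exp(0.65) = 1.916.
Mean = exp(μ + σ²/2) = exp(0.965) = 2.625.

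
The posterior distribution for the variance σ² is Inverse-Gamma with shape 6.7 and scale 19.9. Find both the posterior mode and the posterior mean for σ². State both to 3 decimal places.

posterior mode = 2.584, posterior mean = 3.491

Mode = β/(α+1) = 19.9/7.7 = 2.584.
Mean = β/(α−1) = 19.9/5.7 = 3.491.
Right-skewed posterior ⇒ mode < mean.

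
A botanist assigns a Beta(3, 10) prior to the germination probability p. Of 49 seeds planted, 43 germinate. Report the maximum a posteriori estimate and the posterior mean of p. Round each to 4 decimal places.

Posterior: Beta(3+43, 10+6) = Beta(46, 16).
Mode = (46−1)/(46+16−2) = 45/60 = 0.7500.
Mean = 46/(46+16) = 46/62 = 0.7419.

MAP = 0.7500, posterior mean = 0.7419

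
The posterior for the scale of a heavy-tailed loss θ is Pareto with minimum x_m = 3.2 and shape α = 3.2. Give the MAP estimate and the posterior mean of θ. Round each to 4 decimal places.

The Pareto density is strictly decreasing on [x_m, ∞), so the mode is x_m = 3.2000.
Mean = α·x_m/(α−1) = 3.2·3.2/2.2 = 4.6545.
Right-skewed posterior ⇒ mode < mean.

MAP = 3.2000, posterior mean = 4.6545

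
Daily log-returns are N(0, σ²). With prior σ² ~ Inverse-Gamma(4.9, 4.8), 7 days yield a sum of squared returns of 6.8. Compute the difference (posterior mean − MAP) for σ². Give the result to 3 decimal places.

Posterior: Inverse-Gamma(shape = 4.9+7/2 = 8.4, scale = 4.8+6.8/2 = 8.2).
Mode = β/(α+1) = 8.2/9.4 = 0.872.
Mean = β/(α−1) = 8.2/7.4 = 1.108.
Difference = 1.108 − 0.872 = 0.236.

0.236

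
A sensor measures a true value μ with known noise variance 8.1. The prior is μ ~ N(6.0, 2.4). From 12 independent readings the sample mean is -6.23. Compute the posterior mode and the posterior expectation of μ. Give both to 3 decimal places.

μ_MAP = -3.545, E[μ|data] = -3.545

Posterior for μ is Normal. Precision-weighted mean: (1/2.4·6.0 + 12/8.1·-6.23) / (1/2.4 + 12/8.1) = -3.545.
A Normal posterior is symmetric, so mode = mean.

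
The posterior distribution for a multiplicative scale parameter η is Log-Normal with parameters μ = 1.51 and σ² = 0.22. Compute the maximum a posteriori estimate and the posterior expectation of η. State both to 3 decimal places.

MAP = 3.633, posterior mean = 5.053

Mode = exp(μ − σ²) = exp(1.29) = 3.633.
Mean = exp(μ + σ²/2) = exp(1.620) = 5.053.
Mean > mode: the posterior has a right tail.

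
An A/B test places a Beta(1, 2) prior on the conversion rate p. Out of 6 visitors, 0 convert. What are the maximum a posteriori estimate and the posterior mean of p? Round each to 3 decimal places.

Posterior: Beta(1+0, 2+6) = Beta(1, 8).
Since α = 1 ≤ 1 and β > 1, the Beta density is monotone decreasing on [0,1]; the mode is at 0.
Mean = 1/(1+8) = 0.111.
Mean > mode: the posterior has a right tail.

MAP: 0.000. Posterior mean: 0.111.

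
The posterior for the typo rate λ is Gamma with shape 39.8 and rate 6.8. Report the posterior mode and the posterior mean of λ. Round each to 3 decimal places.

Mode = (α−1)/β = 38.8/6.8 = 5.706.
Mean = α/β = 39.8/6.8 = 5.853.
The posterior is right-skewed, so the mean exceeds the mode.

λ_MAP = 5.706, E[λ|data] = 5.853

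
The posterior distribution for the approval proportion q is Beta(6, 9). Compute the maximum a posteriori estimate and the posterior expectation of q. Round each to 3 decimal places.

q_MAP = 0.385, E[q|data] = 0.400

Mode = (6−1)/(6+9−2) = 5/13 = 0.385.
Mean = 6/(6+9) = 6/15 = 0.400.
Right-skewed posterior ⇒ mode < mean.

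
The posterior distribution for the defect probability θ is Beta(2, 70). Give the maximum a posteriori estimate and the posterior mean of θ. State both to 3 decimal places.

Mode = (2−1)/(2+70−2) = 1/70 = 0.014.
Mean = 2/(2+70) = 2/72 = 0.028.

MAP: 0.014. Posterior mean: 0.028.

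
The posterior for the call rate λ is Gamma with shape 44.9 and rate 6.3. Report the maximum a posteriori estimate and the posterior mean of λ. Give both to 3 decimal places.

λ_MAP = 6.968, E[λ|data] = 7.127

Mode = (α−1)/β = 43.9/6.3 = 6.968.
Mean = α/β = 44.9/6.3 = 7.127.
The posterior is right-skewed, so the mean exceeds the mode.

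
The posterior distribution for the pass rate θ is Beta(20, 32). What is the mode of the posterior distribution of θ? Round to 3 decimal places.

Mode = (20−1)/(20+32−2) = 19/50 = 0.380.
Mean = 20/(20+32) = 20/52 = 0.385.
This is the posterior mode — the MAP estimate.

0.380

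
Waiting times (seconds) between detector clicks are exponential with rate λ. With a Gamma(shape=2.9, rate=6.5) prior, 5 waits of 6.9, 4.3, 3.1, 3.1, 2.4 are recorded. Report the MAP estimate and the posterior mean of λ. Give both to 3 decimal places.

MAP = 0.262; posterior mean = 0.300

Σ times = 19.8. Posterior: Gamma(shape = 2.9+5 = 7.9, rate = 6.5+19.8 = 26.3).
Mode = (α−1)/β = 6.9/26.3 = 0.262.
Mean = α/β = 7.9/26.3 = 0.300.
The mean is pulled above the mode by the posterior's right skew.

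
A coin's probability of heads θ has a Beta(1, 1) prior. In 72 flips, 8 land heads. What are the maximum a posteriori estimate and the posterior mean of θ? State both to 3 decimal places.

MAP: 0.111. Posterior mean: 0.122.

Posterior: Beta(1+8, 1+64) = Beta(9, 65).
Mode = (9−1)/(9+65−2) = 8/72 = 0.111.
With a flat prior the MAP equals the MLE, 8/72.
Mean = 9/(9+65) = 9/74 = 0.122.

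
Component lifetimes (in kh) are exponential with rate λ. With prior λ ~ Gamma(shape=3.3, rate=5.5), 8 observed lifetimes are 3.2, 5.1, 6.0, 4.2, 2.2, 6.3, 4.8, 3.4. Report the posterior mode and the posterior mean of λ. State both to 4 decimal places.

Σ times = 35.2. Posterior: Gamma(shape = 3.3+8 = 11.3, rate = 5.5+35.2 = 40.7).
Mode = (α−1)/β = 10.3/40.7 = 0.2531.
Mean = α/β = 11.3/40.7 = 0.2776.
Right-skewed posterior ⇒ mode < mean.

MAP = 0.2531; posterior mean = 0.2776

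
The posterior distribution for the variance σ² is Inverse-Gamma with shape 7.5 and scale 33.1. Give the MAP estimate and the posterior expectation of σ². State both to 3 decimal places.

Mode = β/(α+1) = 33.1/8.5 = 3.894.
Mean = β/(α−1) = 33.1/6.5 = 5.092.

MAP: 3.894. Posterior mean: 5.092.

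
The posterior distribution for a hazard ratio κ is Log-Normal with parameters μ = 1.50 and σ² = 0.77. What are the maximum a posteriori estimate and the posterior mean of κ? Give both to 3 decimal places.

maximum a posteriori estimate = 2.075, posterior mean = 6.586

Mode = exp(μ − σ²) = exp(0.73) = 2.075.
Mean = exp(μ + σ²/2) = exp(1.885) = 6.586.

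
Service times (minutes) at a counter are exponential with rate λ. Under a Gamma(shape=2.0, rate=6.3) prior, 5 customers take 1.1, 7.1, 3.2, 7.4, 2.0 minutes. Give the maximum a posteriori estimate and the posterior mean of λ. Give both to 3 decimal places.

MAP = 0.221, posterior mean = 0.258

Σ times = 20.8. Posterior: Gamma(shape = 2.0+5 = 7.0, rate = 6.3+20.8 = 27.1).
Mode = (α−1)/β = 6.0/27.1 = 0.221.
Mean = α/β = 7.0/27.1 = 0.258.
Right-skewed posterior ⇒ mode < mean.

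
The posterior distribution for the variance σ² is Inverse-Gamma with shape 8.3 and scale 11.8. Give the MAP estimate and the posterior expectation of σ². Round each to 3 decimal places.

MAP = 1.269, posterior mean = 1.616

Mode = β/(α+1) = 11.8/9.3 = 1.269.
Mean = β/(α−1) = 11.8/7.3 = 1.616.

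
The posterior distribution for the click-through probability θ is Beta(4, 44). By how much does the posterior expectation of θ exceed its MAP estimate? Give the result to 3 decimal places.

0.018

Mode = (4−1)/(4+44−2) = 3/46 = 0.065.
Mean = 4/(4+44) = 4/48 = 0.083.
Difference = 0.083 − 0.065 = 0.018.
The posterior is right-skewed, so the mean exceeds the mode.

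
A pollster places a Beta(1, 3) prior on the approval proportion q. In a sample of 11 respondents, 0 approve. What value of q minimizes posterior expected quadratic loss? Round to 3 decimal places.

0.067

Posterior: Beta(1+0, 3+11) = Beta(1, 14).
Since α = 1 ≤ 1 and β > 1, the Beta density is monotone decreasing on [0,1]; the mode is at 0.
Mean = 1/(1+14) = 0.067.
Quadratic loss ⇒ the optimal estimator is the posterior mean.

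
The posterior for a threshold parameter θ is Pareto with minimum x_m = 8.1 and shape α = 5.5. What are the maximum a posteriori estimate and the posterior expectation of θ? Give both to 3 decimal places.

MAP = 8.100, posterior mean = 9.900

The Pareto density is strictly decreasing on [x_m, ∞), so the mode is x_m = 8.100.
Mean = α·x_m/(α−1) = 5.5·8.1/4.5 = 9.900.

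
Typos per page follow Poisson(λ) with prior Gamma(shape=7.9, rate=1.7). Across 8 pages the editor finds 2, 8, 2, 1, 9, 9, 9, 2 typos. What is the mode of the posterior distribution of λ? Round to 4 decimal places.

Σ counts = 42. Posterior: Gamma(shape = 7.9+42 = 49.9, rate = 1.7+8 = 9.7).
Mode = (α−1)/β = 48.9/9.7 = 5.0412.
Mean = α/β = 49.9/9.7 = 5.1443.
This is the posterior mode — the MAP estimate.

5.0412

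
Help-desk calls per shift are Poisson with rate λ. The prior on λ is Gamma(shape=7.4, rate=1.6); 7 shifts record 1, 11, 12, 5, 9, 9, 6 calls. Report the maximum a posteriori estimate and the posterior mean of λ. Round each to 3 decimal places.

MAP = 6.907; posterior mean = 7.023

Σ counts = 53. Posterior: Gamma(shape = 7.4+53 = 60.4, rate = 1.6+7 = 8.6).
Mode = (α−1)/β = 59.4/8.6 = 6.907.
Mean = α/β = 60.4/8.6 = 7.023.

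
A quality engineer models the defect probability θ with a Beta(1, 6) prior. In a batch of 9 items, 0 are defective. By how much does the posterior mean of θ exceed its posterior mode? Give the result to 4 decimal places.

Posterior: Beta(1+0, 6+9) = Beta(1, 15).
Since α = 1 ≤ 1 and β > 1, the Beta density is monotone decreasing on [0,1]; the mode is at 0.
Mean = 1/(1+15) = 0.0625.
Difference = 0.0625 − 0.0000 = 0.0625.

0.0625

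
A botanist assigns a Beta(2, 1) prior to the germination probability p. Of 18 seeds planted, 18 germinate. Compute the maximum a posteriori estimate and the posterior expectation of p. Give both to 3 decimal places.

Posterior: Beta(2+18, 1+0) = Beta(20, 1).
Since β = 1 ≤ 1 and α > 1, the Beta density is monotone increasing on [0,1]; the mode is at 1.
Mean = 20/(20+1) = 0.952.

p_MAP = 1.000, E[p|data] = 0.952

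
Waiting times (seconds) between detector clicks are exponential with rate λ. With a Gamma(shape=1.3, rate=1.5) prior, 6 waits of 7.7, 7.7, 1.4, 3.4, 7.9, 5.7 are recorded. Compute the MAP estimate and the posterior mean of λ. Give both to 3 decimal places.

Σ times = 33.8. Posterior: Gamma(shape = 1.3+6 = 7.3, rate = 1.5+33.8 = 35.3).
Mode = (α−1)/β = 6.3/35.3 = 0.178.
Mean = α/β = 7.3/35.3 = 0.207.
Mean > mode: the posterior has a right tail.

MAP estimate = 0.178, posterior mean = 0.207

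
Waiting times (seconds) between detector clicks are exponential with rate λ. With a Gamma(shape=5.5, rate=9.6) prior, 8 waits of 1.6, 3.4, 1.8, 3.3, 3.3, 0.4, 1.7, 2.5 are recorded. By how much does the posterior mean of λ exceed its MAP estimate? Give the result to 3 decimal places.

0.036

Σ times = 18.0. Posterior: Gamma(shape = 5.5+8 = 13.5, rate = 9.6+18.0 = 27.6).
Mode = (α−1)/β = 12.5/27.6 = 0.453.
Mean = α/β = 13.5/27.6 = 0.489.
Difference = 0.489 − 0.453 = 0.036.
Mean > mode: the posterior has a right tail.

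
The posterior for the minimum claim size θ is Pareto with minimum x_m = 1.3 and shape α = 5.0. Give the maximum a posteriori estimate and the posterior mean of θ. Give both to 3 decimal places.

θ_MAP = 1.300, E[θ|data] = 1.625

The Pareto density is strictly decreasing on [x_m, ∞), so the mode is x_m = 1.300.
Mean = α·x_m/(α−1) = 5.0·1.3/4.0 = 1.625.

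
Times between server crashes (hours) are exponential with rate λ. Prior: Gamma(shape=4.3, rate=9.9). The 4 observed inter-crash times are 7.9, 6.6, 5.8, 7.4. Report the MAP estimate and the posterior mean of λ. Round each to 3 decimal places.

Σ times = 27.7. Posterior: Gamma(shape = 4.3+4 = 8.3, rate = 9.9+27.7 = 37.6).
Mode = (α−1)/β = 7.3/37.6 = 0.194.
Mean = α/β = 8.3/37.6 = 0.221.
Mean > mode: the posterior has a right tail.

MAP = 0.194, posterior mean = 0.221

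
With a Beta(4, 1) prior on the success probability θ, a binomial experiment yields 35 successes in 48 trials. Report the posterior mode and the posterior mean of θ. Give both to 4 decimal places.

Posterior: Beta(4+35, 1+13) = Beta(39, 14).
Mode = (39−1)/(39+14−2) = 38/51 = 0.7451.
Mean = 39/(39+14) = 39/53 = 0.7358.

posterior mode = 0.7451, posterior mean = 0.7358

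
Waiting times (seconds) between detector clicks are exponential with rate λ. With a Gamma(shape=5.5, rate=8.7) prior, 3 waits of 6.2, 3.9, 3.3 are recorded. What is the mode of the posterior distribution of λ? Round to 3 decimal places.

Σ times = 13.4. Posterior: Gamma(shape = 5.5+3 = 8.5, rate = 8.7+13.4 = 22.1).
Mode = (α−1)/β = 7.5/22.1 = 0.339.
Mean = α/β = 8.5/22.1 = 0.385.
This is the posterior mode — the MAP estimate.

0.339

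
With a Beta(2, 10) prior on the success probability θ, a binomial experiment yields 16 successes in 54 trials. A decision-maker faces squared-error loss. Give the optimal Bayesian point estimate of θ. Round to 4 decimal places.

Posterior: Beta(2+16, 10+38) = Beta(18, 48).
Mode = (18−1)/(18+48−2) = 17/64 = 0.2656.
Mean = 18/(18+48) = 18/66 = 0.2727.
Squared-error loss ⇒ the optimal estimator is the posterior mean.

0.2727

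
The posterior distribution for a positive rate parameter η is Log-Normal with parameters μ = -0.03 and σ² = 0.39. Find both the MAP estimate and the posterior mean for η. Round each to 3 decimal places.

MAP = 0.657; posterior mean = 1.179

Mode = exp(μ − σ²) = exp(-0.42) = 0.657.
Mean = exp(μ + σ²/2) = exp(0.165) = 1.179.
Right-skewed posterior ⇒ mode < mean.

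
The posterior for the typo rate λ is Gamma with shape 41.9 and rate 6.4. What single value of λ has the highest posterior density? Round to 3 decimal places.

Mode = (α−1)/β = 40.9/6.4 = 6.391.
Mean = α/β = 41.9/6.4 = 6.547.
This is the posterior mode — the MAP estimate.

6.391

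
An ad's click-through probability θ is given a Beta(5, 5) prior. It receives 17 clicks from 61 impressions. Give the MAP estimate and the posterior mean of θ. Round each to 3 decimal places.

MAP = 0.304; posterior mean = 0.310

Posterior: Beta(5+17, 5+44) = Beta(22, 49).
Mode = (22−1)/(22+49−2) = 21/69 = 0.304.
Mean = 22/(22+49) = 22/71 = 0.310.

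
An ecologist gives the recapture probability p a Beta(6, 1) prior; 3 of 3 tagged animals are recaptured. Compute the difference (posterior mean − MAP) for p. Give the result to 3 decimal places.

-0.100

Posterior: Beta(6+3, 1+0) = Beta(9, 1).
Since β = 1 ≤ 1 and α > 1, the Beta density is monotone increasing on [0,1]; the mode is at 1.
Mean = 9/(9+1) = 0.900.
Difference = 0.900 − 1.000 = -0.100.
The mean is pulled below the mode by the posterior's left skew.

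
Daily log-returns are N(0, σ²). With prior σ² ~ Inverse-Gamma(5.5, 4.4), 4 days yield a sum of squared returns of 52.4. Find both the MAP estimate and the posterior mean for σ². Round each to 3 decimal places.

Posterior: Inverse-Gamma(shape = 5.5+4/2 = 7.5, scale = 4.4+52.4/2 = 30.6).
Mode = β/(α+1) = 30.6/8.5 = 3.600.
Mean = β/(α−1) = 30.6/6.5 = 4.708.

MAP: 3.600. Posterior mean: 4.708.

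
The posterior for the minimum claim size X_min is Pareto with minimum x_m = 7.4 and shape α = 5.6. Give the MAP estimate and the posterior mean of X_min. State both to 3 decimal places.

MAP = 7.400, posterior mean = 9.009

The Pareto density is strictly decreasing on [x_m, ∞), so the mode is x_m = 7.400.
Mean = α·x_m/(α−1) = 5.6·7.4/4.6 = 9.009.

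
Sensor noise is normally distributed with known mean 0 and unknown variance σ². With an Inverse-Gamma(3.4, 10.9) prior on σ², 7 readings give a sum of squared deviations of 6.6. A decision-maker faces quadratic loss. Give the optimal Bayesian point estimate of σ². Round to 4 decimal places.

2.4068

Posterior: Inverse-Gamma(shape = 3.4+7/2 = 6.9, scale = 10.9+6.6/2 = 14.2).
Mode = β/(α+1) = 14.2/7.9 = 1.7975.
Mean = β/(α−1) = 14.2/5.9 = 2.4068.
Quadratic loss ⇒ the optimal estimator is the posterior mean.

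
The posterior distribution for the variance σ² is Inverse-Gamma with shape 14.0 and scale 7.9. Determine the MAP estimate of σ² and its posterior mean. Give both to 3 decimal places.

MAP = 0.527, posterior mean = 0.608

Mode = β/(α+1) = 7.9/15.0 = 0.527.
Mean = β/(α−1) = 7.9/13.0 = 0.608.
The posterior is right-skewed, so the mean exceeds the mode.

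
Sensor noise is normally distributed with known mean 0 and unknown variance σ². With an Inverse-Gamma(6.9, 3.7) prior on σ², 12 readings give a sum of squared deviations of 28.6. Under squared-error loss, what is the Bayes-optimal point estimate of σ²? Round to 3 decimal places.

Posterior: Inverse-Gamma(shape = 6.9+12/2 = 12.9, scale = 3.7+28.6/2 = 18.0).
Mode = β/(α+1) = 18.0/13.9 = 1.295.
Mean = β/(α−1) = 18.0/11.9 = 1.513.
Squared-error loss ⇒ the optimal estimator is the posterior mean.

1.513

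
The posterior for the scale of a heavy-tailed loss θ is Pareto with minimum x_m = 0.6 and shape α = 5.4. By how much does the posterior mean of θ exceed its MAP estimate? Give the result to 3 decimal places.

0.136

The Pareto density is strictly decreasing on [x_m, ∞), so the mode is x_m = 0.600.
Mean = α·x_m/(α−1) = 5.4·0.6/4.4 = 0.736.
Difference = 0.736 − 0.600 = 0.136.
Mean > mode: the posterior has a right tail.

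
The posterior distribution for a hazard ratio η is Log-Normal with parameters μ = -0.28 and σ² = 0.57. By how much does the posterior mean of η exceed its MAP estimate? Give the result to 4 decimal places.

0.5776

Mode = exp(μ − σ²) = exp(-0.85) = 0.4274.
Mean = exp(μ + σ²/2) = exp(0.005) = 1.0050.
Difference = 1.0050 − 0.4274 = 0.5776.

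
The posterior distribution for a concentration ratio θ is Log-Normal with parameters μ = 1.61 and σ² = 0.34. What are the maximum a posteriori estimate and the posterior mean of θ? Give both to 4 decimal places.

Mode = exp(μ − σ²) = exp(1.27) = 3.5609.
Mean = exp(μ + σ²/2) = exp(1.780) = 5.9299.

MAP = 3.5609, posterior mean = 5.9299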